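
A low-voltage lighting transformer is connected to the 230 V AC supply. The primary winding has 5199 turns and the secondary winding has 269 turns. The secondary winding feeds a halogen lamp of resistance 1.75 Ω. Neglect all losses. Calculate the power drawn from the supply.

P ≈ 80.9 W

V_s = V_p × N_s/N_p = 230 × 269/5199 = 11.900 V.
I_s = V_s/R = 11.900/1.75 = 6.8002 A.
I_p = I_s × N_s/N_p = 6.8002 × 269/5199 = 0.35185 A.
P = V_p I_p = 230 × 0.35185 = 80.9 W.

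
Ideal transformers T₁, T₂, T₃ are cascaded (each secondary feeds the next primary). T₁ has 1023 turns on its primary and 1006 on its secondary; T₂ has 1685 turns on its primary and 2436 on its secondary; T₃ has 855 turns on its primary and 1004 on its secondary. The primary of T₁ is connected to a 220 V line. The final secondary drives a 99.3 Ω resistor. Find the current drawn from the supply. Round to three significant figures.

Secondary of T₁: V = 220.00 × 1006/1023 = 216.34 V.
Secondary of T₂: V = 216.34 × 2436/1685 = 312.77 V.
Secondary of T₃: V = 312.77 × 1004/855 = 367.27 V.
I_load = 367.27/99.3 = 3.6986 A, so P_out = 367.27 × 3.6986 = 1358.4 W.
All ideal ⇒ P_in = P_out, so I_supply = 1358.4/220 = 6.17 A.

I_supply ≈ 6.17 A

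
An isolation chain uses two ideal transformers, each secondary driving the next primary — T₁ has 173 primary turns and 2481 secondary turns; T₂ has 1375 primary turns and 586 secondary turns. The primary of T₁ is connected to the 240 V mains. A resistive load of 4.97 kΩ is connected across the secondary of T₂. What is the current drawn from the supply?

Secondary of T₁: V = 240.00 × 2481/173 = 3441.8 V.
Secondary of T₂: V = 3441.8 × 586/1375 = 1466.9 V.
I_load = 1466.9/4970 = 0.29514 A, so P_out = 1466.9 × 0.29514 = 432.93 W.
All ideal ⇒ P_in = P_out, so I_supply = 432.93/240 = 1.80 A.

I_supply ≈ 1.80 A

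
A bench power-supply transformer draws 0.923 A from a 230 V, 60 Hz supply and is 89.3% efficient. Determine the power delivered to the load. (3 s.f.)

P_in = V_p I_p = 230 × 0.923 = 212.29 W.
P_out = η P_in = 0.893 × 212.29 = 190 W.

P_out ≈ 190 W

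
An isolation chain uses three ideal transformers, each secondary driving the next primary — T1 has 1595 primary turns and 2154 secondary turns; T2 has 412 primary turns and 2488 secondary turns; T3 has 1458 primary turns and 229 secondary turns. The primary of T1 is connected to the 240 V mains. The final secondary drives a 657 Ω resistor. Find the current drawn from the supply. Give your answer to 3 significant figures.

After T1: V = 240.00 × 2154/1595 = 324.11 V.
After T2: V = 324.11 × 2488/412 = 1957.3 V.
After T3: V = 1957.3 × 229/1458 = 307.42 V.
I_load = 307.42/657 = 0.46791 A, so P_out = 307.42 × 0.46791 = 143.84 W.
All ideal ⇒ P_in = P_out, so I_supply = 143.84/240 = 0.599 A.

I_supply ≈ 0.599 A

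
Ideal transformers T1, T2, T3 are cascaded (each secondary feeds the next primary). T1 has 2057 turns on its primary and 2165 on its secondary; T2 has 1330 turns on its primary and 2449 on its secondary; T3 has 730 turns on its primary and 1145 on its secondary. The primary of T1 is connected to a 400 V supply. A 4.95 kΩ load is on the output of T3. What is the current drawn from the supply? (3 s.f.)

After T1: V = 400.00 × 2165/2057 = 421.00 V.
After T2: V = 421.00 × 2449/1330 = 775.21 V.
After T3: V = 775.21 × 1145/730 = 1215.9 V.
I_load = 1215.9/4950 = 0.24564 A, so P_out = 1215.9 × 0.24564 = 298.68 W.
All ideal ⇒ P_in = P_out, so I_supply = 298.68/400 = 0.747 A.

I_supply ≈ 0.747 A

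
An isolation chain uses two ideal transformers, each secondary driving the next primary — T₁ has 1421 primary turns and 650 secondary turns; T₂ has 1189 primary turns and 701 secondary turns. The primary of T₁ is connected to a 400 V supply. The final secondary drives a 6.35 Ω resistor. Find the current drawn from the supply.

I_supply ≈ 4.58 A

Secondary of T₁: V = 400.00 × 650/1421 = 182.97 V.
Secondary of T₂: V = 182.97 × 701/1189 = 107.87 V.
I_load = 107.87/6.35 = 16.988 A, so P_out = 107.87 × 16.988 = 1832.6 W.
All ideal ⇒ P_in = P_out, so I_supply = 1832.6/400 = 4.58 A.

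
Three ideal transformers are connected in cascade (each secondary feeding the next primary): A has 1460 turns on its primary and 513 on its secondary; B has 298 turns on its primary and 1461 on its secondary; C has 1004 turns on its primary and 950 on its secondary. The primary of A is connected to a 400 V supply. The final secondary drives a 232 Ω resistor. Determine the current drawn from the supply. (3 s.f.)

Secondary of A: V = 400.00 × 513/1460 = 140.55 V.
Secondary of B: V = 140.55 × 1461/298 = 689.06 V.
Secondary of C: V = 689.06 × 950/1004 = 652.00 V.
I_load = 652.00/232 = 2.8103 A, so P_out = 652.00 × 2.8103 = 1832.4 W.
All ideal ⇒ P_in = P_out, so I_supply = 1832.4/400 = 4.58 A.

I_supply ≈ 4.58 A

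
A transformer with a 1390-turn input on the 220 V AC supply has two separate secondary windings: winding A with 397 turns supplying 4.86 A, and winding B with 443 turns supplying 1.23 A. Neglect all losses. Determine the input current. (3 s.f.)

V_A = 220 × 397/1390 = 62.835 V; V_B = 220 × 443/1390 = 70.115 V.
P_out = V_A I_A + V_B I_B = 62.835×4.86 + 70.115×1.23 = 305.38 + 86.242 = 391.62 W.
Ideal ⇒ P_in = P_out, so I_in = P_out/V_in = 391.62/220 = 1.78 A.

I_in ≈ 1.78 A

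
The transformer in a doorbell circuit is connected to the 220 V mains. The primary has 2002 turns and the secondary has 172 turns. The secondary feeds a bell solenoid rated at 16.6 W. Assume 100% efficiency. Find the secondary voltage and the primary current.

V_s = V_p × N_s/N_p = 220 × 172/2002 = 18.901 V.
I_s = P/V_s = 16.6/18.901 = 0.87826 A.
I_p = I_s × N_s/N_p = 0.87826 × 172/2002 = 0.0755 A.

V_s ≈ 18.9 V, I_p ≈ 0.0755 A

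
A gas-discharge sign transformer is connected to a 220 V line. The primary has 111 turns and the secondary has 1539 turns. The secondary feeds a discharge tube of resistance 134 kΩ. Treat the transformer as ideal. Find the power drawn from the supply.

V_s = V_p × N_s/N_p = 220 × 1539/111 = 3050.3 V.
I_s = V_s/R = 3050.3/134000 = 0.022763 A.
I_p = I_s × N_s/N_p = 0.022763 × 1539/111 = 0.31561 A.
P = V_p I_p = 220 × 0.31561 = 69.4 W.

P ≈ 69.4 W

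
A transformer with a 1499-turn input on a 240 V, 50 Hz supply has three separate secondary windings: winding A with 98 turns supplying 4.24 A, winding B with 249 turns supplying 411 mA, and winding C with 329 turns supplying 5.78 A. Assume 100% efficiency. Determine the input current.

I_in ≈ 1.61 A

V_A = 240 × 98/1499 = 15.690 V; V_B = 240 × 249/1499 = 39.867 V; V_C = 240 × 329/1499 = 52.675 V.
P_out = V_A I_A + V_B I_B + V_C I_C = 15.690×4.24 + 39.867×0.411 + 52.675×5.78 = 66.528 + 16.385 + 304.46 = 387.37 W.
Ideal ⇒ P_in = P_out, so I_in = P_out/V_in = 387.37/240 = 1.61 A.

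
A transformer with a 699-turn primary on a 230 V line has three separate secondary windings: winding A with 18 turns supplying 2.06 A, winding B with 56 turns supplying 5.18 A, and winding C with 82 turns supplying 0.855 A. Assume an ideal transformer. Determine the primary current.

I_p ≈ 0.568 A

V_A = 230 × 18/699 = 5.9227 V; V_B = 230 × 56/699 = 18.426 V; V_C = 230 × 82/699 = 26.981 V.
P_out = V_A I_A + V_B I_B + V_C I_C = 5.9227×2.06 + 18.426×5.18 + 26.981×0.855 = 12.201 + 95.448 + 23.069 = 130.72 W.
Ideal ⇒ P_in = P_out, so I_p = P_out/V_p = 130.72/230 = 0.568 A.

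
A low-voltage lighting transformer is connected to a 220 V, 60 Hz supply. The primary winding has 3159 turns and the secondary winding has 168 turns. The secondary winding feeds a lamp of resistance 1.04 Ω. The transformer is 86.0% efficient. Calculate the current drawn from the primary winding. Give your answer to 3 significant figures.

I_p ≈ 0.696 A

V_s = 220 × 168/3159 = 11.700 V.
I_s = V_s/R = 11.700/1.04 = 11.250 A.
P_out = V_s I_s = 11.700 × 11.250 = 131.62 W.
P_in = P_out/η = 131.62/0.860 = 153.05 W.
I_p = P_in/V_p = 153.05/220 = 0.696 A.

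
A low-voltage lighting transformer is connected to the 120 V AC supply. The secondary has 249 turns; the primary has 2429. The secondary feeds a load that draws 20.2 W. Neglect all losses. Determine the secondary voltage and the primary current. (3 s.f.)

V_s ≈ 12.3 V, I_p ≈ 0.168 A

V_s = V_p × N_s/N_p = 120 × 249/2429 = 12.301 V.
I_s = P/V_s = 20.2/12.301 = 1.6421 A.
I_p = I_s × N_s/N_p = 1.6421 × 249/2429 = 0.168 A.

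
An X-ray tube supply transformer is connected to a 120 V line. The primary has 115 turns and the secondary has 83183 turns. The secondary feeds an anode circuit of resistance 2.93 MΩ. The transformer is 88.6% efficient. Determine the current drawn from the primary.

V_s = 120 × 83183/115 = 86800 V.
I_s = V_s/R = 86800/(2.93×10^6) = 0.029624 A.
P_out = V_s I_s = 86800 × 0.029624 = 2571.4 W.
P_in = P_out/η = 2571.4/0.886 = 2902.2 W.
I_p = P_in/V_p = 2902.2/120 = 24.2 A.

I_p ≈ 24.2 A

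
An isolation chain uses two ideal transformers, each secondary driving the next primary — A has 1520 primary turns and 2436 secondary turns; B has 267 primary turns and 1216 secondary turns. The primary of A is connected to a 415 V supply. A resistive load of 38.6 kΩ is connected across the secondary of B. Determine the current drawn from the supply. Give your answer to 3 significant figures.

After A: V = 415.00 × 2436/1520 = 665.09 V.
After B: V = 665.09 × 1216/267 = 3029.0 V.
I_load = 3029.0/38600 = 0.078472 A, so P_out = 3029.0 × 0.078472 = 237.70 W.
All ideal ⇒ P_in = P_out, so I_supply = 237.70/415 = 0.573 A.

I_supply ≈ 0.573 A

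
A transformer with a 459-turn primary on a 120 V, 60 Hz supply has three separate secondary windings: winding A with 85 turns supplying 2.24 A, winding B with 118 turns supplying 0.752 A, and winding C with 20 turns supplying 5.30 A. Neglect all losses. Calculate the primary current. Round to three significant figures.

V_A = 120 × 85/459 = 22.222 V; V_B = 120 × 118/459 = 30.850 V; V_C = 120 × 20/459 = 5.2288 V.
P_out = V_A I_A + V_B I_B + V_C I_C = 22.222×2.24 + 30.850×0.752 + 5.2288×5.30 = 49.778 + 23.199 + 27.712 = 100.69 W.
Ideal ⇒ P_in = P_out, so I_p = P_out/V_p = 100.69/120 = 0.839 A.

I_p ≈ 0.839 A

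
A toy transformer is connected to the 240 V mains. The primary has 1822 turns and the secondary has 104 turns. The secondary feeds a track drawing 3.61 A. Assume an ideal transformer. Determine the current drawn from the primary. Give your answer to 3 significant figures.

I_p ≈ 0.206 A

For an ideal transformer I_p N_p = I_s N_s, so I_p = 3.61 × 104/1822 = 0.206 A.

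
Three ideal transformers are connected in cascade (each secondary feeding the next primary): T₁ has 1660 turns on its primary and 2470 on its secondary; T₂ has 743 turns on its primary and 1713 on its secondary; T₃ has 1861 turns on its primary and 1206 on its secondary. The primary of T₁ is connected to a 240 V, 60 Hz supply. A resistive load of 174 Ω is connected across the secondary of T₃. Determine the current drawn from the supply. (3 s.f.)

After T₁: V = 240.00 × 2470/1660 = 357.11 V.
After T₂: V = 357.11 × 1713/743 = 823.32 V.
After T₃: V = 823.32 × 1206/1861 = 533.54 V.
I_load = 533.54/174 = 3.0663 A, so P_out = 533.54 × 3.0663 = 1636.0 W.
All ideal ⇒ P_in = P_out, so I_supply = 1636.0/240 = 6.82 A.

I_supply ≈ 6.82 A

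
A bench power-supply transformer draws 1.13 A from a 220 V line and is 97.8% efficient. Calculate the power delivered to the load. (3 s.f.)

P_out ≈ 243 W

P_in = V_in I_in = 220 × 1.13 = 248.60 W.
P_out = η P_in = 0.978 × 248.60 = 243 W.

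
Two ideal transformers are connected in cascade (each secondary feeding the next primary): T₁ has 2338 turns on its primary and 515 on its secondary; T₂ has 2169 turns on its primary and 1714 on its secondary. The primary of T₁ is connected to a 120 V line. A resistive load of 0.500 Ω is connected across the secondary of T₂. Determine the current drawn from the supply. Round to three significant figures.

I_supply ≈ 7.27 A

After T₁: V = 120.00 × 515/2338 = 26.433 V.
After T₂: V = 26.433 × 1714/2169 = 20.888 V.
I_load = 20.888/0.500 = 41.776 A, so P_out = 20.888 × 41.776 = 872.61 W.
All ideal ⇒ P_in = P_out, so I_supply = 872.61/120 = 7.27 A.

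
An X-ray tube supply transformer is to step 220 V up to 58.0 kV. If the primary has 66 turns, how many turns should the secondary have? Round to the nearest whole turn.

N_s/N_p = V_s/V_p, so N_s = 66 × 58000/220 = 17400.0 ≈ 17400 turns.

N_s = 17400 turns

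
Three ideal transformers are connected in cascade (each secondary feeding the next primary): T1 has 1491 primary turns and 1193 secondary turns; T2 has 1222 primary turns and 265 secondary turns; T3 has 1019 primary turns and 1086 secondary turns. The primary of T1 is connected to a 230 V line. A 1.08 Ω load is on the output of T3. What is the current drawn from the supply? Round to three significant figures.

I_supply ≈ 7.28 A

Secondary of T1: V = 230.00 × 1193/1491 = 184.03 V.
Secondary of T2: V = 184.03 × 265/1222 = 39.908 V.
Secondary of T3: V = 39.908 × 1086/1019 = 42.533 V.
I_load = 42.533/1.08 = 39.382 A, so P_out = 42.533 × 39.382 = 1675.0 W.
All ideal ⇒ P_in = P_out, so I_supply = 1675.0/230 = 7.28 A.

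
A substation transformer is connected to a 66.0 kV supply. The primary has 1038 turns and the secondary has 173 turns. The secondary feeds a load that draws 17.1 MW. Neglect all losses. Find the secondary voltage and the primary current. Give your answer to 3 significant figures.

V_s = V_p × N_s/N_p = 66000 × 173/1038 = 11000 V.
I_s = P/V_s = 1.71×10^7/11000 = 1554.5 A.
I_p = I_s × N_s/N_p = 1554.5 × 173/1038 = 259 A.

V_s ≈ 11000 V, I_p ≈ 259 A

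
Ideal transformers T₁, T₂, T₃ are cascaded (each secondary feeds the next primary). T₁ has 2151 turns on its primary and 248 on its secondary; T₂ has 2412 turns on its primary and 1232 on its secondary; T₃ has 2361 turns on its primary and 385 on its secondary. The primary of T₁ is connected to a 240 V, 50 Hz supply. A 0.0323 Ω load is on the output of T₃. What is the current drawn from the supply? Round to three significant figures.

After T₁: V = 240.00 × 248/2151 = 27.671 V.
After T₂: V = 27.671 × 1232/2412 = 14.134 V.
After T₃: V = 14.134 × 385/2361 = 2.3047 V.
I_load = 2.3047/0.0323 = 71.354 A, so P_out = 2.3047 × 71.354 = 164.45 W.
All ideal ⇒ P_in = P_out, so I_supply = 164.45/240 = 0.685 A.

I_supply ≈ 0.685 A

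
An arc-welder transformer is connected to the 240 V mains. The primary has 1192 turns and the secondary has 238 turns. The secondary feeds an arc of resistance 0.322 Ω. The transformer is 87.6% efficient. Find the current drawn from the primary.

I_p ≈ 33.9 A

V_s = 240 × 238/1192 = 47.919 V.
I_s = V_s/R = 47.919/0.322 = 148.82 A.
P_out = V_s I_s = 47.919 × 148.82 = 7131.3 W.
P_in = P_out/η = 7131.3/0.876 = 8140.7 W.
I_p = P_in/V_p = 8140.7/240 = 33.9 A.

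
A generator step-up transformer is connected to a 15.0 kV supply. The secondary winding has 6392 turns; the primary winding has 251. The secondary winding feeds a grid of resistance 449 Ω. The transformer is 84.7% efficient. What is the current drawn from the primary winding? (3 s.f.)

V_s = 15000 × 6392/251 = 381990 V.
I_s = V_s/R = 381990/449 = 850.76 A.
P_out = V_s I_s = 381990 × 850.76 = 3.2498×10^8 W.
P_in = P_out/η = 3.2498×10^8/0.847 = 3.8369×10^8 W.
I_p = P_in/V_p = 3.8369×10^8/15000 = 25600 A.

I_p ≈ 25600 A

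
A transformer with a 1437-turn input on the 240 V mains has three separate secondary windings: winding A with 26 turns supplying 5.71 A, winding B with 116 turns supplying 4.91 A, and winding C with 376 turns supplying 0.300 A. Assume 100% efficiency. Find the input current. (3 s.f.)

I_in ≈ 0.578 A

V_A = 240 × 26/1437 = 4.3424 V; V_B = 240 × 116/1437 = 19.374 V; V_C = 240 × 376/1437 = 62.797 V.
P_out = V_A I_A + V_B I_B + V_C I_C = 4.3424×5.71 + 19.374×4.91 + 62.797×0.300 = 24.795 + 95.125 + 18.839 = 138.76 W.
Ideal ⇒ P_in = P_out, so I_in = P_out/V_in = 138.76/240 = 0.578 A.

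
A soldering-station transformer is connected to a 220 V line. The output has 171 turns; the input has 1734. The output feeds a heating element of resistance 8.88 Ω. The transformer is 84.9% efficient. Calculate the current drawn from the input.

V_out = 220 × 171/1734 = 21.696 V.
I_out = V_out/R = 21.696/8.88 = 2.4432 A.
P_out = V_out I_out = 21.696 × 2.4432 = 53.006 W.
P_in = P_out/η = 53.006/0.849 = 62.434 W.
I_in = P_in/V_in = 62.434/220 = 0.284 A.

I_in ≈ 0.284 A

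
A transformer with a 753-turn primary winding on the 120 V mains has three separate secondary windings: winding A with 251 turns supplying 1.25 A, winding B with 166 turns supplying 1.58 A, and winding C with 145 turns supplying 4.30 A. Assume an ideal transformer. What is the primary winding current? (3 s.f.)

V_A = 120 × 251/753 = 40.000 V; V_B = 120 × 166/753 = 26.454 V; V_C = 120 × 145/753 = 23.108 V.
P_out = V_A I_A + V_B I_B + V_C I_C = 40.000×1.25 + 26.454×1.58 + 23.108×4.30 = 50.000 + 41.798 + 99.363 = 191.16 W.
Ideal ⇒ P_in = P_out, so I_p = P_out/V_p = 191.16/120 = 1.59 A.

I_p ≈ 1.59 A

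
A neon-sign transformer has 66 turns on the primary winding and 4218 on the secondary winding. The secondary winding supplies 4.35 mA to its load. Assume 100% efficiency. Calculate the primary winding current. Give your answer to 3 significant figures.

For an ideal transformer I_p/I_s = N_s/N_p, so I_p = 0.00435 × 4218/66 = 0.278 A.

I_p ≈ 0.278 A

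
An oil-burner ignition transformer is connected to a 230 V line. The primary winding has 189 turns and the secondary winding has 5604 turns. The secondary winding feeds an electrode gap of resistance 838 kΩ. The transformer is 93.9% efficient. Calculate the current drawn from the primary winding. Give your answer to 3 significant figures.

V_s = 230 × 5604/189 = 6819.7 V.
I_s = V_s/R = 6819.7/838000 = 0.0081380 A.
P_out = V_s I_s = 6819.7 × 0.0081380 = 55.499 W.
P_in = P_out/η = 55.499/0.939 = 59.104 W.
I_p = P_in/V_p = 59.104/230 = 0.257 A.

I_p ≈ 0.257 A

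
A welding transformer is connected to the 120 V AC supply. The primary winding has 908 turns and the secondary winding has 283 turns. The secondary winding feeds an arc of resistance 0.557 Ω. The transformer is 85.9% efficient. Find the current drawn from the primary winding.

V_s = 120 × 283/908 = 37.401 V.
I_s = V_s/R = 37.401/0.557 = 67.147 A.
P_out = V_s I_s = 37.401 × 67.147 = 2511.4 W.
P_in = P_out/η = 2511.4/0.859 = 2923.6 W.
I_p = P_in/V_p = 2923.6/120 = 24.4 A.

I_p ≈ 24.4 A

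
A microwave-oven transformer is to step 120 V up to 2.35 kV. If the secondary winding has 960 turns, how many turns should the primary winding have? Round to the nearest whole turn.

N_p/N_s = V_p/V_s, so N_p = 960 × 120/2350 = 49.0 ≈ 49 turns.

N_p = 49 turns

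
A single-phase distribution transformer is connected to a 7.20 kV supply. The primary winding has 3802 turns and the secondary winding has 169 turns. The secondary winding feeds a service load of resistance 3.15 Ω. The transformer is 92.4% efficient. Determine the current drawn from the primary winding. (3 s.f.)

V_s = 7200 × 169/3802 = 320.04 V.
I_s = V_s/R = 320.04/3.15 = 101.60 A.
P_out = V_s I_s = 320.04 × 101.60 = 32516 W.
P_in = P_out/η = 32516/0.924 = 35191 W.
I_p = P_in/V_p = 35191/7200 = 4.89 A.

I_p ≈ 4.89 A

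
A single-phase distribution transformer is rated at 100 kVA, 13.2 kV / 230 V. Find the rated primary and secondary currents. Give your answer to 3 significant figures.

I_p = S/V_p = 100000/13200 = 7.58 A.
I_s = S/V_s = 100000/230 = 435 A.

I_p ≈ 7.58 A, I_s ≈ 435 A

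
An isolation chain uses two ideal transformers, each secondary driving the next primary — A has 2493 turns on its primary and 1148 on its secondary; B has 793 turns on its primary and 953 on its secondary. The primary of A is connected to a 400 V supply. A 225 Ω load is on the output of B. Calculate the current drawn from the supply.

Secondary of A: V = 400.00 × 1148/2493 = 184.20 V.
Secondary of B: V = 184.20 × 953/793 = 221.36 V.
I_load = 221.36/225 = 0.98382 A, so P_out = 221.36 × 0.98382 = 217.78 W.
All ideal ⇒ P_in = P_out, so I_supply = 217.78/400 = 0.544 A.

I_supply ≈ 0.544 A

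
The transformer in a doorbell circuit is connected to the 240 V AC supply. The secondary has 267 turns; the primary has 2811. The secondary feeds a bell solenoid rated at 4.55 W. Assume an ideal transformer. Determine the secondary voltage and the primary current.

V_s = V_p × N_s/N_p = 240 × 267/2811 = 22.796 V.
I_s = P/V_s = 4.55/22.796 = 0.19960 A.
I_p = I_s × N_s/N_p = 0.19960 × 267/2811 = 0.0190 A.

V_s ≈ 22.8 V, I_p ≈ 0.0190 A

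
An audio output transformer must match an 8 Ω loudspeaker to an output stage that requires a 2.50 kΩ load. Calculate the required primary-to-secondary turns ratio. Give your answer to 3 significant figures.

Z_p/Z_s = (N_p/N_s)², so N_p/N_s = √(2500/8) = √312 = 17.7.

N_p/N_s ≈ 17.7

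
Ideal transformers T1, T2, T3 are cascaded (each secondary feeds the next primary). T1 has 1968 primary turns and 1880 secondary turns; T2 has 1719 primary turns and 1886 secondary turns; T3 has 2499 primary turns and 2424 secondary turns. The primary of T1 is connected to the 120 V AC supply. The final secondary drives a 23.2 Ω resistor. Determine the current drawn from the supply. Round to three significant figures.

I_supply ≈ 5.35 A

After T1: V = 120.00 × 1880/1968 = 114.63 V.
After T2: V = 114.63 × 1886/1719 = 125.77 V.
After T3: V = 125.77 × 2424/2499 = 122.00 V.
I_load = 122.00/23.2 = 5.2585 A, so P_out = 122.00 × 5.2585 = 641.51 W.
All ideal ⇒ P_in = P_out, so I_supply = 641.51/120 = 5.35 A.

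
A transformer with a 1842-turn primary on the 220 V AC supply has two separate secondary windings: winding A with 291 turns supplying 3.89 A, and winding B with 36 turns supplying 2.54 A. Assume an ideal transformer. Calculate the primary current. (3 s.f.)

V_A = 220 × 291/1842 = 34.756 V; V_B = 220 × 36/1842 = 4.2997 V.
P_out = V_A I_A + V_B I_B = 34.756×3.89 + 4.2997×2.54 = 135.20 + 10.921 = 146.12 W.
Ideal ⇒ P_in = P_out, so I_p = P_out/V_p = 146.12/220 = 0.664 A.

I_p ≈ 0.664 A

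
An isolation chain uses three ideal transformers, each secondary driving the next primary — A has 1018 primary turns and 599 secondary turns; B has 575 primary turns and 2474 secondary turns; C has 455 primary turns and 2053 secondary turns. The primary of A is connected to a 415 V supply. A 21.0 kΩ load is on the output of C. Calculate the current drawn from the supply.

I_supply ≈ 2.58 A

After A: V = 415.00 × 599/1018 = 244.19 V.
After B: V = 244.19 × 2474/575 = 1050.7 V.
After C: V = 1050.7 × 2053/455 = 4740.6 V.
I_load = 4740.6/21000 = 0.22574 A, so P_out = 4740.6 × 0.22574 = 1070.2 W.
All ideal ⇒ P_in = P_out, so I_supply = 1070.2/415 = 2.58 A.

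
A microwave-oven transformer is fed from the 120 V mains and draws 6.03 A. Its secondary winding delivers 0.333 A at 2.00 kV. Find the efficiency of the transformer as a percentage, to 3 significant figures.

P_in = 120 × 6.03 = 723.600 W.
P_out = 2000 × 0.333 = 666.000 W.
η = P_out/P_in = 666.000/723.600 = 0.920.

η ≈ 92.0%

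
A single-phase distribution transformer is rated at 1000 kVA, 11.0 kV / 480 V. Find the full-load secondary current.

I_s ≈ 2080 A

I_s = S/V_s = 1000000/480 = 2080 A.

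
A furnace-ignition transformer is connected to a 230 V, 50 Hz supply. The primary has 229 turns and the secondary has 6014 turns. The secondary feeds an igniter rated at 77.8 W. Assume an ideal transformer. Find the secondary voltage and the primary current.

V_s = V_p × N_s/N_p = 230 × 6014/229 = 6040.3 V.
I_s = P/V_s = 77.8/6040.3 = 0.012880 A.
I_p = I_s × N_s/N_p = 0.012880 × 6014/229 = 0.338 A.

V_s ≈ 6040 V, I_p ≈ 0.338 A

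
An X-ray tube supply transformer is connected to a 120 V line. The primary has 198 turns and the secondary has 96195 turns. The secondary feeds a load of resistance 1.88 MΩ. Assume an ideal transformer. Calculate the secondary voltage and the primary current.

V_s = V_p × N_s/N_p = 120 × 96195/198 = 58300 V.
I_s = V_s/R = 58300/(1.88×10^6) = 0.031011 A.
I_p = I_s × N_s/N_p = 0.031011 × 96195/198 = 15.1 A.

V_s ≈ 58300 V, I_p ≈ 15.1 A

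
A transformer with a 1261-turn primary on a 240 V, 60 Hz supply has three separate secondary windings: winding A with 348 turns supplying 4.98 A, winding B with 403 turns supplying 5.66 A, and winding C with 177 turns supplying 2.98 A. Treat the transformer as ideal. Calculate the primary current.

V_A = 240 × 348/1261 = 66.233 V; V_B = 240 × 403/1261 = 76.701 V; V_C = 240 × 177/1261 = 33.688 V.
P_out = V_A I_A + V_B I_B + V_C I_C = 66.233×4.98 + 76.701×5.66 + 33.688×2.98 = 329.84 + 434.13 + 100.39 = 864.36 W.
Ideal ⇒ P_in = P_out, so I_p = P_out/V_p = 864.36/240 = 3.60 A.

I_p ≈ 3.60 A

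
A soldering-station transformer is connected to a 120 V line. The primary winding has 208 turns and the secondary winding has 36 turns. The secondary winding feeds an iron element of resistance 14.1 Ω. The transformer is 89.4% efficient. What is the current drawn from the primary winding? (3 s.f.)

V_s = 120 × 36/208 = 20.769 V.
I_s = V_s/R = 20.769/14.1 = 1.4730 A.
P_out = V_s I_s = 20.769 × 1.4730 = 30.593 W.
P_in = P_out/η = 30.593/0.894 = 34.220 W.
I_p = P_in/V_p = 34.220/120 = 0.285 A.

I_p ≈ 0.285 A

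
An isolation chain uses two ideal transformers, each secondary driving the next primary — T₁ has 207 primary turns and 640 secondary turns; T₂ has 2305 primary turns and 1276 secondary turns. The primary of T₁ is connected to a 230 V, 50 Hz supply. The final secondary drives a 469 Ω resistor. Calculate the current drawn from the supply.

I_supply ≈ 1.44 A

After T₁: V = 230.00 × 640/207 = 711.11 V.
After T₂: V = 711.11 × 1276/2305 = 393.66 V.
I_load = 393.66/469 = 0.83935 A, so P_out = 393.66 × 0.83935 = 330.42 W.
All ideal ⇒ P_in = P_out, so I_supply = 330.42/230 = 1.44 A.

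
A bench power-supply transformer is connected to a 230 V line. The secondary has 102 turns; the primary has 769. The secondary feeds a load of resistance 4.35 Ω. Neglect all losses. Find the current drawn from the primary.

V_s = V_p × N_s/N_p = 230 × 102/769 = 30.507 V.
I_s = V_s/R = 30.507/4.35 = 7.0131 A.
For an ideal transformer I_p N_p = I_s N_s, so I_p = 7.0131 × 102/769 = 0.930 A.

I_p ≈ 0.930 A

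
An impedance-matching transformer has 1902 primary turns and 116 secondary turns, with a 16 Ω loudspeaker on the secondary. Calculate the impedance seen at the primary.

Z_p = (N_p/N_s)² × Z_s = (1902/116)² × 16 = 4300 Ω.

Z_p ≈ 4300 Ω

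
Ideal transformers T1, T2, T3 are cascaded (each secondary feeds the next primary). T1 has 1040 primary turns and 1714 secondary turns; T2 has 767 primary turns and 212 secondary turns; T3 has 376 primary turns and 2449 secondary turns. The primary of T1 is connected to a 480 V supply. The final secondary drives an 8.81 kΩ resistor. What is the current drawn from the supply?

I_supply ≈ 0.480 A

Secondary of T1: V = 480.00 × 1714/1040 = 791.08 V.
Secondary of T2: V = 791.08 × 212/767 = 218.65 V.
Secondary of T3: V = 218.65 × 2449/376 = 1424.2 V.
I_load = 1424.2/8810 = 0.16165 A, so P_out = 1424.2 × 0.16165 = 230.22 W.
All ideal ⇒ P_in = P_out, so I_supply = 230.22/480 = 0.480 A.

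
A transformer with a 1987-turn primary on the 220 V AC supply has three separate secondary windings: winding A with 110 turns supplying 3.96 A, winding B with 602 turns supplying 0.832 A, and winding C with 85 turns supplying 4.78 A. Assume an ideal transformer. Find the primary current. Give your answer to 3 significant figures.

I_p ≈ 0.676 A

V_A = 220 × 110/1987 = 12.179 V; V_B = 220 × 602/1987 = 66.653 V; V_C = 220 × 85/1987 = 9.4112 V.
P_out = V_A I_A + V_B I_B + V_C I_C = 12.179×3.96 + 66.653×0.832 + 9.4112×4.78 = 48.229 + 55.456 + 44.985 = 148.67 W.
Ideal ⇒ P_in = P_out, so I_p = P_out/V_p = 148.67/220 = 0.676 A.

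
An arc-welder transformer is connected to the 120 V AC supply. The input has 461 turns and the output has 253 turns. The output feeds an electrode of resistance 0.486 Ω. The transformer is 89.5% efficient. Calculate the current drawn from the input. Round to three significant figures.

V_out = 120 × 253/461 = 65.857 V.
I_out = V_out/R = 65.857/0.486 = 135.51 A.
P_out = V_out I_out = 65.857 × 135.51 = 8924.1 W.
P_in = P_out/η = 8924.1/0.895 = 9971.1 W.
I_in = P_in/V_in = 9971.1/120 = 83.1 A.

I_in ≈ 83.1 A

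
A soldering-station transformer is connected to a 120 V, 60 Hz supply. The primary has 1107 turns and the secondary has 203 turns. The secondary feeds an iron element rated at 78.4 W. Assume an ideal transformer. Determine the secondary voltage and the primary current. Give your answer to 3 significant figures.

V_s ≈ 22.0 V, I_p ≈ 0.653 A

V_s = V_p × N_s/N_p = 120 × 203/1107 = 22.005 V.
I_s = P/V_s = 78.4/22.005 = 3.5628 A.
I_p = I_s × N_s/N_p = 3.5628 × 203/1107 = 0.653 A.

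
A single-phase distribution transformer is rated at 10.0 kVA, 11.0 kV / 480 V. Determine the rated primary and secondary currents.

I_p ≈ 0.909 A, I_s ≈ 20.8 A

I_p = S/V_p = 10000/11000 = 0.909 A.
I_s = S/V_s = 10000/480 = 20.8 A.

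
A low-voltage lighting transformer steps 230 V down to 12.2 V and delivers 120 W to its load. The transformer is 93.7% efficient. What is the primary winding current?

P_in = P_out/η = 120/0.937 = 128.07 W.
I_p = P_in/V_p = 128.07/230 = 0.557 A.

I_p ≈ 0.557 A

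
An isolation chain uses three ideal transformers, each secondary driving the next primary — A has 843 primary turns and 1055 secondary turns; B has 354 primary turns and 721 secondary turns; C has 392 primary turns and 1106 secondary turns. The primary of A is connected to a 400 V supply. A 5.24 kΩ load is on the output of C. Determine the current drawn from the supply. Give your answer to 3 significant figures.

After A: V = 400.00 × 1055/843 = 500.59 V.
After B: V = 500.59 × 721/354 = 1019.6 V.
After C: V = 1019.6 × 1106/392 = 2876.6 V.
I_load = 2876.6/5240 = 0.54898 A, so P_out = 2876.6 × 0.54898 = 1579.2 W.
All ideal ⇒ P_in = P_out, so I_supply = 1579.2/400 = 3.95 A.

I_supply ≈ 3.95 A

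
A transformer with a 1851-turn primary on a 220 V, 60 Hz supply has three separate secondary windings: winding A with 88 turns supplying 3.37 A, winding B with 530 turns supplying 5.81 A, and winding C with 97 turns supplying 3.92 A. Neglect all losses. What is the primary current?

I_p ≈ 2.03 A

V_A = 220 × 88/1851 = 10.459 V; V_B = 220 × 530/1851 = 62.993 V; V_C = 220 × 97/1851 = 11.529 V.
P_out = V_A I_A + V_B I_B + V_C I_C = 10.459×3.37 + 62.993×5.81 + 11.529×3.92 = 35.248 + 365.99 + 45.193 = 446.43 W.
Ideal ⇒ P_in = P_out, so I_p = P_out/V_p = 446.43/220 = 2.03 A.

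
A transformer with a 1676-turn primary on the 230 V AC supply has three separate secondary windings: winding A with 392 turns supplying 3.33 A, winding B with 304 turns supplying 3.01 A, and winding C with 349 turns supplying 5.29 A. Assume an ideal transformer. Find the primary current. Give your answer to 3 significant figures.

I_p ≈ 2.43 A

V_A = 230 × 392/1676 = 53.795 V; V_B = 230 × 304/1676 = 41.718 V; V_C = 230 × 349/1676 = 47.894 V.
P_out = V_A I_A + V_B I_B + V_C I_C = 53.795×3.33 + 41.718×3.01 + 47.894×5.29 = 179.14 + 125.57 + 253.36 = 558.07 W.
Ideal ⇒ P_in = P_out, so I_p = P_out/V_p = 558.07/230 = 2.43 A.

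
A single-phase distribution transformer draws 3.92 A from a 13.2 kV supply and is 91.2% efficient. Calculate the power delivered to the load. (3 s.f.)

P_in = V_in I_in = 13200 × 3.92 = 51744 W.
P_out = η P_in = 0.912 × 51744 = 47200 W.

P_out ≈ 47200 W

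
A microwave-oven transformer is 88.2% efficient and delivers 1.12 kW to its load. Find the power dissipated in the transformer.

P_loss ≈ 150 W

P_in = P_out/η = 1120/0.882 = 1269.84 W.
P_loss = P_in − P_out = 1269.84 − 1120 = 150 W.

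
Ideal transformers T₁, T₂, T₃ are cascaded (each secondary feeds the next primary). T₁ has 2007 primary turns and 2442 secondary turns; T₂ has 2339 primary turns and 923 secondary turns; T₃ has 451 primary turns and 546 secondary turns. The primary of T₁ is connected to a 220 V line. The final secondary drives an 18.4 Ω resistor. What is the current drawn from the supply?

I_supply ≈ 4.04 A

After T₁: V = 220.00 × 2442/2007 = 267.68 V.
After T₂: V = 267.68 × 923/2339 = 105.63 V.
After T₃: V = 105.63 × 546/451 = 127.88 V.
I_load = 127.88/18.4 = 6.9501 A, so P_out = 127.88 × 6.9501 = 888.79 W.
All ideal ⇒ P_in = P_out, so I_supply = 888.79/220 = 4.04 A.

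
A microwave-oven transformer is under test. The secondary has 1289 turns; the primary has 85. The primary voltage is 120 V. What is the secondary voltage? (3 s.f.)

V_s/V_p = N_s/N_p, so V_s = 120 × 1289/85 = 1820 V.

V_s ≈ 1820 V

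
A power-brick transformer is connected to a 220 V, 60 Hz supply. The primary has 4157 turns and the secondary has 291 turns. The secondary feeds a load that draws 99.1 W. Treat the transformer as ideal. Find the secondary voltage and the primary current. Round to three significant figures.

V_s ≈ 15.4 V, I_p ≈ 0.450 A

V_s = V_p × N_s/N_p = 220 × 291/4157 = 15.401 V.
I_s = P/V_s = 99.1/15.401 = 6.4348 A.
I_p = I_s × N_s/N_p = 6.4348 × 291/4157 = 0.450 A.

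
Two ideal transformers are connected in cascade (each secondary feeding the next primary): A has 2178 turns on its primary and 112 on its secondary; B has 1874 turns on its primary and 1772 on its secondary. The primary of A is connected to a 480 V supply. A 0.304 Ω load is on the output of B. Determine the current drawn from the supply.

I_supply ≈ 3.73 A

After A: V = 480.00 × 112/2178 = 24.683 V.
After B: V = 24.683 × 1772/1874 = 23.340 V.
I_load = 23.340/0.304 = 76.775 A, so P_out = 23.340 × 76.775 = 1791.9 W.
All ideal ⇒ P_in = P_out, so I_supply = 1791.9/480 = 3.73 A.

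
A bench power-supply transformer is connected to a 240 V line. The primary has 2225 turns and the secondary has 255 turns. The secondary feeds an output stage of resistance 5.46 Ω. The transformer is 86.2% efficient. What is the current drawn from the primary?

I_p ≈ 0.670 A

V_s = 240 × 255/2225 = 27.506 V.
I_s = V_s/R = 27.506/5.46 = 5.0377 A.
P_out = V_s I_s = 27.506 × 5.0377 = 138.56 W.
P_in = P_out/η = 138.56/0.862 = 160.75 W.
I_p = P_in/V_p = 160.75/240 = 0.670 A.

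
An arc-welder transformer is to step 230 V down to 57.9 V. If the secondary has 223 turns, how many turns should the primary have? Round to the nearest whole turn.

N_p/N_s = V_p/V_s, so N_p = 223 × 230/57.9 = 885.8 ≈ 886 turns.

N_p = 886 turns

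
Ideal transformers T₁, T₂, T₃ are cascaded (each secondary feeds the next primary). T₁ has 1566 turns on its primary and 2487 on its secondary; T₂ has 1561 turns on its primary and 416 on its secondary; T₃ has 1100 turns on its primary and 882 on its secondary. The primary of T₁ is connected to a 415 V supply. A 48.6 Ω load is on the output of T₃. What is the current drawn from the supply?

I_supply ≈ 0.983 A

After T₁: V = 415.00 × 2487/1566 = 659.07 V.
After T₂: V = 659.07 × 416/1561 = 175.64 V.
After T₃: V = 175.64 × 882/1100 = 140.83 V.
I_load = 140.83/48.6 = 2.8978 A, so P_out = 140.83 × 2.8978 = 408.09 W.
All ideal ⇒ P_in = P_out, so I_supply = 408.09/415 = 0.983 A.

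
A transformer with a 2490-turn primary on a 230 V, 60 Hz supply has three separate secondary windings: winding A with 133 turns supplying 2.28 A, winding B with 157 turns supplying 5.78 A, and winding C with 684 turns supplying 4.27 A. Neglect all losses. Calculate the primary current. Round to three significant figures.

V_A = 230 × 133/2490 = 12.285 V; V_B = 230 × 157/2490 = 14.502 V; V_C = 230 × 684/2490 = 63.181 V.
P_out = V_A I_A + V_B I_B + V_C I_C = 12.285×2.28 + 14.502×5.78 + 63.181×4.27 = 28.010 + 83.822 + 269.78 = 381.61 W.
Ideal ⇒ P_in = P_out, so I_p = P_out/V_p = 381.61/230 = 1.66 A.

I_p ≈ 1.66 A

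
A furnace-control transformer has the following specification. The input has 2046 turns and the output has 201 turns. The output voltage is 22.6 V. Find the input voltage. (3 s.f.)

V_in ≈ 230 V

V_in/V_out = N_in/N_out, so V_in = 22.6 × 2046/201 = 230 V.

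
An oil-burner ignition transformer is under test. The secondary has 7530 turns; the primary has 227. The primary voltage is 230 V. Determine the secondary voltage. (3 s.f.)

V_s/V_p = N_s/N_p, so V_s = 230 × 7530/227 = 7630 V.

V_s ≈ 7630 V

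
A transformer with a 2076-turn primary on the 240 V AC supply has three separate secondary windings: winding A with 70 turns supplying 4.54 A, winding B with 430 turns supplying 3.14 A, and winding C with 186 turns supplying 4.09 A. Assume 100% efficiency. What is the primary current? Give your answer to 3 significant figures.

I_p ≈ 1.17 A

V_A = 240 × 70/2076 = 8.0925 V; V_B = 240 × 430/2076 = 49.711 V; V_C = 240 × 186/2076 = 21.503 V.
P_out = V_A I_A + V_B I_B + V_C I_C = 8.0925×4.54 + 49.711×3.14 + 21.503×4.09 = 36.740 + 156.09 + 87.947 = 280.78 W.
Ideal ⇒ P_in = P_out, so I_p = P_out/V_p = 280.78/240 = 1.17 A.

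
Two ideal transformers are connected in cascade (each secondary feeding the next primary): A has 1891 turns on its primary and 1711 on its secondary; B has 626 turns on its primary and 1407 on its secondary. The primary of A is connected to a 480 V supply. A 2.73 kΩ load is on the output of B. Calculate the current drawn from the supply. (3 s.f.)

After A: V = 480.00 × 1711/1891 = 434.31 V.
After B: V = 434.31 × 1407/626 = 976.16 V.
I_load = 976.16/2730 = 0.35757 A, so P_out = 976.16 × 0.35757 = 349.04 W.
All ideal ⇒ P_in = P_out, so I_supply = 349.04/480 = 0.727 A.

I_supply ≈ 0.727 A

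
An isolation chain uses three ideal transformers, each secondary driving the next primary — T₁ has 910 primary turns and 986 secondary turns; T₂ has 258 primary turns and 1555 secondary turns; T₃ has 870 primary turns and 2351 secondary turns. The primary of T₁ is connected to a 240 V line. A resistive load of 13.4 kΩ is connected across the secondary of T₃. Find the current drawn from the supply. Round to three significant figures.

I_supply ≈ 5.58 A

Secondary of T₁: V = 240.00 × 986/910 = 260.04 V.
Secondary of T₂: V = 260.04 × 1555/258 = 1567.3 V.
Secondary of T₃: V = 1567.3 × 2351/870 = 4235.4 V.
I_load = 4235.4/13400 = 0.31607 A, so P_out = 4235.4 × 0.31607 = 1338.7 W.
All ideal ⇒ P_in = P_out, so I_supply = 1338.7/240 = 5.58 A.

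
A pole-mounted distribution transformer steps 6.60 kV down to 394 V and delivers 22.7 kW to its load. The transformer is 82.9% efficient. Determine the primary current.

I_p ≈ 4.15 A

P_in = P_out/η = 22700/0.829 = 27382 W.
I_p = P_in/V_p = 27382/6600 = 4.15 A.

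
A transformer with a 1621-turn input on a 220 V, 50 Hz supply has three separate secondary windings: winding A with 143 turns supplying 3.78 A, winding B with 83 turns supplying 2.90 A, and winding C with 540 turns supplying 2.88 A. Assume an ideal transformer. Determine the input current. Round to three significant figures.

I_in ≈ 1.44 A

V_A = 220 × 143/1621 = 19.408 V; V_B = 220 × 83/1621 = 11.265 V; V_C = 220 × 540/1621 = 73.288 V.
P_out = V_A I_A + V_B I_B + V_C I_C = 19.408×3.78 + 11.265×2.90 + 73.288×2.88 = 73.361 + 32.667 + 211.07 = 317.10 W.
Ideal ⇒ P_in = P_out, so I_in = P_out/V_in = 317.10/220 = 1.44 A.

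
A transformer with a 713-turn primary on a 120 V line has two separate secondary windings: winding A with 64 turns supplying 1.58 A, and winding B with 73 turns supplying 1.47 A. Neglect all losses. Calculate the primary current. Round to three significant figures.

I_p ≈ 0.292 A

V_A = 120 × 64/713 = 10.771 V; V_B = 120 × 73/713 = 12.286 V.
P_out = V_A I_A + V_B I_B = 10.771×1.58 + 12.286×1.47 = 17.019 + 18.061 = 35.079 W.
Ideal ⇒ P_in = P_out, so I_p = P_out/V_p = 35.079/120 = 0.292 A.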